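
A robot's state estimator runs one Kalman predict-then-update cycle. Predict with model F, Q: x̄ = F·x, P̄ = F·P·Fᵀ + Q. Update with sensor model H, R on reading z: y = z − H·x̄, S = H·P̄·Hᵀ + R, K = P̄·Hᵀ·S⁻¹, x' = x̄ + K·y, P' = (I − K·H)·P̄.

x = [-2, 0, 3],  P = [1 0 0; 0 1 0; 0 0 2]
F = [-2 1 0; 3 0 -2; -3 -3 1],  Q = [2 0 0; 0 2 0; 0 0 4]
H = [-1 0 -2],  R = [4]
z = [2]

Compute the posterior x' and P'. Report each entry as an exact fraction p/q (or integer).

x' = [164/119, -660/119, -9/7]
P' = [664/119 -298/119 -18/7; -298/119 1237/119 5/7; -18/7 5/7 15/7]

x̄ = F·x = [4, -12, 9]
P̄ = F·P·Fᵀ + Q = [7 -6 3; -6 19 -13; 3 -13 24]
y = z − H·x̄ = [24]
S = H·P̄·Hᵀ + R = [119]
K = P̄·Hᵀ·S⁻¹ = [-13/119; 32/119; -3/7]
x' = x̄ + K·y = [164/119, -660/119, -9/7]
P' = (I − K·H)·P̄ = [664/119 -298/119 -18/7; -298/119 1237/119 5/7; -18/7 5/7 15/7]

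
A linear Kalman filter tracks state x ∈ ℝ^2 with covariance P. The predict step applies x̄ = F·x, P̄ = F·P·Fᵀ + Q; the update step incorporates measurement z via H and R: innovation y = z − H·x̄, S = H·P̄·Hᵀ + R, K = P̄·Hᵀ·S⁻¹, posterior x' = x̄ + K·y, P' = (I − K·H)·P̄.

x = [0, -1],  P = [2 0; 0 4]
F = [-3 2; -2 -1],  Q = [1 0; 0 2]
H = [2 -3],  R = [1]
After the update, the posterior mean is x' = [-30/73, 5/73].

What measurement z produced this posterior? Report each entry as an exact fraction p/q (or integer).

z = [-1]

x̄ = F·x = [-2, 1]
P̄ = F·P·Fᵀ + Q = [35 4; 4 14]
S = H·P̄·Hᵀ + R = [219]
K = P̄·Hᵀ·S⁻¹ = [58/219; -34/219]
x' − x̄ = [116/73, -68/73] = K·y
y = (KᵀK)⁻¹·Kᵀ·(x' − x̄) = [6]
z = y + H·x̄ = [6] + [-7] = [-1]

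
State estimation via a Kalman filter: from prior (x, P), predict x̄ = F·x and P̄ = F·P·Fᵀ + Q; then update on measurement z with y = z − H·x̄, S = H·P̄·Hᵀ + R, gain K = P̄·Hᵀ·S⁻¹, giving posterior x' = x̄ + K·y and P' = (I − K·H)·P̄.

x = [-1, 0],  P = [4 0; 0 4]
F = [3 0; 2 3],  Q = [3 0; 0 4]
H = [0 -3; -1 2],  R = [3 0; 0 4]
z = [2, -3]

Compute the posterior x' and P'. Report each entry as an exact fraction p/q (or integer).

x' = [1959/1889, -1394/1889]
P' = [8628/1889 1104/1889; 1104/1889 1832/5667]

x̄ = F·x = [-3, -2]
P̄ = F·P·Fᵀ + Q = [39 24; 24 56]
y = z − H·x̄ = [-4, -2]
S = H·P̄·Hᵀ + R = [507 -264; -264 171]
K = P̄·Hᵀ·S⁻¹ = [-1104/1889 -1605/1889; -1832/5667 88/5667]
x' = x̄ + K·y = [1959/1889, -1394/1889]
P' = (I − K·H)·P̄ = [8628/1889 1104/1889; 1104/1889 1832/5667]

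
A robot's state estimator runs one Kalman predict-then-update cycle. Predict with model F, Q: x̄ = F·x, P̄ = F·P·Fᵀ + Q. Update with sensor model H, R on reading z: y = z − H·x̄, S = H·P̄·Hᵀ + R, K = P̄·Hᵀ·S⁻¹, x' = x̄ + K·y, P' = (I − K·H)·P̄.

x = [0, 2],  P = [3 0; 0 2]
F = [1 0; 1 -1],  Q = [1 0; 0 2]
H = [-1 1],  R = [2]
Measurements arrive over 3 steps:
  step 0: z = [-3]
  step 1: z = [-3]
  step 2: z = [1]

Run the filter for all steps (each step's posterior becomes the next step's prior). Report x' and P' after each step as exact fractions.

step 0: x' = [1/7, -18/7], P' = [27/7 25/7; 25/7 33/7]
step 1: x' = [47/17, 31/34], P' = [46/17 30/17; 30/17 41/17]
step 2: x' = [517/252, 71/28], P' = [337/126 27/14; 27/14 37/14]

step 0: x̄ = F·x = [0, -2]
step 0: P̄ = F·P·Fᵀ + Q = [4 3; 3 7]
step 0: y = z − H·x̄ = [-1]
step 0: S = H·P̄·Hᵀ + R = [7]
step 0: K = P̄·Hᵀ·S⁻¹ = [-1/7; 4/7]
step 0: x' = x̄ + K·y = [1/7, -18/7]
step 0: P' = (I − K·H)·P̄ = [27/7 25/7; 25/7 33/7]
step 1: x̄ = F·x = [1/7, 19/7]
step 1: P̄ = F·P·Fᵀ + Q = [34/7 2/7; 2/7 24/7]
step 1: y = z − H·x̄ = [-39/7]
step 1: S = H·P̄·Hᵀ + R = [68/7]
step 1: K = P̄·Hᵀ·S⁻¹ = [-8/17; 11/34]
step 1: x' = x̄ + K·y = [47/17, 31/34]
step 1: P' = (I − K·H)·P̄ = [46/17 30/17; 30/17 41/17]
step 2: x̄ = F·x = [47/17, 63/34]
step 2: P̄ = F·P·Fᵀ + Q = [63/17 16/17; 16/17 61/17]
step 2: y = z − H·x̄ = [65/34]
step 2: S = H·P̄·Hᵀ + R = [126/17]
step 2: K = P̄·Hᵀ·S⁻¹ = [-47/126; 5/14]
step 2: x' = x̄ + K·y = [517/252, 71/28]
step 2: P' = (I − K·H)·P̄ = [337/126 27/14; 27/14 37/14]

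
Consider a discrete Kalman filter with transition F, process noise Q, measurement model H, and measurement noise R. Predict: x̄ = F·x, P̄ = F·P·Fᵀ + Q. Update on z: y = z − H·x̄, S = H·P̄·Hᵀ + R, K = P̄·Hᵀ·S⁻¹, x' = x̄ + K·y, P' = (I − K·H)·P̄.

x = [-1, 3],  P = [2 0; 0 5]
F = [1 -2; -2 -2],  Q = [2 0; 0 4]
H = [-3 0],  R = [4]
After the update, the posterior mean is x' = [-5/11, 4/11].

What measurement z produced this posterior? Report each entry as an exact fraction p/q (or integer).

z = [1]

x̄ = F·x = [-7, -4]
P̄ = F·P·Fᵀ + Q = [24 16; 16 32]
S = H·P̄·Hᵀ + R = [220]
K = P̄·Hᵀ·S⁻¹ = [-18/55; -12/55]
x' − x̄ = [72/11, 48/11] = K·y
y = (KᵀK)⁻¹·Kᵀ·(x' − x̄) = [-20]
z = y + H·x̄ = [-20] + [21] = [1]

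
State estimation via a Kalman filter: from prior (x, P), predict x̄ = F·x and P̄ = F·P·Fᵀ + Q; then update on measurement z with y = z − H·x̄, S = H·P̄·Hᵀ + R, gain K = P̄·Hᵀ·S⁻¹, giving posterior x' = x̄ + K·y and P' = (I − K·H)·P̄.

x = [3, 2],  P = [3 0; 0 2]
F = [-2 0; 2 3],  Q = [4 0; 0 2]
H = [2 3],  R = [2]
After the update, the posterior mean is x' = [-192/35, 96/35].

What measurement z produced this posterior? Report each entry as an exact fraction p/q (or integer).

z = [-3]

x̄ = F·x = [-6, 12]
P̄ = F·P·Fᵀ + Q = [16 -12; -12 32]
S = H·P̄·Hᵀ + R = [210]
K = P̄·Hᵀ·S⁻¹ = [-2/105; 12/35]
x' − x̄ = [18/35, -324/35] = K·y
y = (KᵀK)⁻¹·Kᵀ·(x' − x̄) = [-27]
z = y + H·x̄ = [-27] + [24] = [-3]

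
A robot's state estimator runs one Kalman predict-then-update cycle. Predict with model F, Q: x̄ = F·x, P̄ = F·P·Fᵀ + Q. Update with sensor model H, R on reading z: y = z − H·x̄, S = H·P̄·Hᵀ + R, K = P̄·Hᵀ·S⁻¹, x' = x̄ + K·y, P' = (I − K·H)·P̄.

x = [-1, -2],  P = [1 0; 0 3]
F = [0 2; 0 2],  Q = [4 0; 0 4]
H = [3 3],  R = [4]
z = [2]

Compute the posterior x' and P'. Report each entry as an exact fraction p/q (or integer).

x̄ = F·x = [-4, -4]
P̄ = F·P·Fᵀ + Q = [16 12; 12 16]
y = z − H·x̄ = [26]
S = H·P̄·Hᵀ + R = [508]
K = P̄·Hᵀ·S⁻¹ = [21/127; 21/127]
x' = x̄ + K·y = [38/127, 38/127]
P' = (I − K·H)·P̄ = [268/127 -240/127; -240/127 268/127]

x' = [38/127, 38/127]
P' = [268/127 -240/127; -240/127 268/127]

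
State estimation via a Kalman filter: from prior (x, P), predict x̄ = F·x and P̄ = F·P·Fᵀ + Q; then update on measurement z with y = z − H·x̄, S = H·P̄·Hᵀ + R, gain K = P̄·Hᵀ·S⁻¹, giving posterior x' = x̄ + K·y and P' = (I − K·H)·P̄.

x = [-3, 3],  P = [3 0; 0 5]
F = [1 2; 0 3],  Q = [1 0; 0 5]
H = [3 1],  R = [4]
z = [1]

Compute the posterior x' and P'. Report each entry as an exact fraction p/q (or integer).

x' = [-64/75, 167/45]
P' = [22/25 -26/15; -26/15 58/9]

x̄ = F·x = [3, 9]
P̄ = F·P·Fᵀ + Q = [24 30; 30 50]
y = z − H·x̄ = [-17]
S = H·P̄·Hᵀ + R = [450]
K = P̄·Hᵀ·S⁻¹ = [17/75; 14/45]
x' = x̄ + K·y = [-64/75, 167/45]
P' = (I − K·H)·P̄ = [22/25 -26/15; -26/15 58/9]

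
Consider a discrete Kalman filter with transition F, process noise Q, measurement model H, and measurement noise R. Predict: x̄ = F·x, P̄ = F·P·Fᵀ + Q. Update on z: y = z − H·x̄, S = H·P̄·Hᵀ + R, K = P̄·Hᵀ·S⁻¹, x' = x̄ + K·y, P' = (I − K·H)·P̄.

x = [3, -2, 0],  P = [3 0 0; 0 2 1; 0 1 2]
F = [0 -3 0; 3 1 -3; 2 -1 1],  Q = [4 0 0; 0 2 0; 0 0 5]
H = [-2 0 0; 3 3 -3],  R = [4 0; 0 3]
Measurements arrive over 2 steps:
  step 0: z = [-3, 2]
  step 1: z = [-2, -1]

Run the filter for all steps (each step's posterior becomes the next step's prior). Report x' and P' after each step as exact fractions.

step 0: x̄ = F·x = [6, 7, 8]
step 0: P̄ = F·P·Fᵀ + Q = [22 3 3; 3 43 14; 3 14 19]
step 0: y = z − H·x̄ = [9, -13]
step 0: S = H·P̄·Hᵀ + R = [92 -132; -132 507]
step 0: K = P̄·Hᵀ·S⁻¹ = [-1133/2435 22/2435; 321/974 134/487; -639/4870 -112/2435]
step 0: x' = x̄ + K·y = [4127/2435, 6223/974, 36121/4870]
step 0: P' = (I − K·H)·P̄ = [2266/2435 -321/487 639/2435; -321/487 9040/487 8585/487; 639/2435 8585/487 43676/2435]
step 1: x̄ = F·x = [-18669/974, -26243/2435, 10757/2435]
step 1: P̄ = F·P·Fᵀ + Q = [83308/487 53034/487 3291/487; 53034/487 184866/2435 8756/2435; 3291/487 8756/2435 33241/2435]
step 1: y = z − H·x̄ = [-19643/487, 99433/974]
step 1: S = H·P̄·Hᵀ + R = [335180/487 -798306/487; -798306/487 2007678/487]
step 1: K = P̄·Hᵀ·S⁻¹ = [-5429515/12197482 133051/6098741; -271134/6098741 696478/6098741; -2919366/6098741 -1175453/6098741]
step 1: x' = x̄ + K·y = [12370077/12197482, 81544986/30493705, 246951307/60987410]
step 1: P' = (I − K·H)·P̄ = [5429515/6098741 542268/6098741 5838732/6098741; 542268/6098741 126552798/30493705 125781748/30493705; 5838732/6098741 125781748/30493705 160852673/30493705]

step 0: x' = [4127/2435, 6223/974, 36121/4870], P' = [2266/2435 -321/487 639/2435; -321/487 9040/487 8585/487; 639/2435 8585/487 43676/2435]
step 1: x' = [12370077/12197482, 81544986/30493705, 246951307/60987410], P' = [5429515/6098741 542268/6098741 5838732/6098741; 542268/6098741 126552798/30493705 125781748/30493705; 5838732/6098741 125781748/30493705 160852673/30493705]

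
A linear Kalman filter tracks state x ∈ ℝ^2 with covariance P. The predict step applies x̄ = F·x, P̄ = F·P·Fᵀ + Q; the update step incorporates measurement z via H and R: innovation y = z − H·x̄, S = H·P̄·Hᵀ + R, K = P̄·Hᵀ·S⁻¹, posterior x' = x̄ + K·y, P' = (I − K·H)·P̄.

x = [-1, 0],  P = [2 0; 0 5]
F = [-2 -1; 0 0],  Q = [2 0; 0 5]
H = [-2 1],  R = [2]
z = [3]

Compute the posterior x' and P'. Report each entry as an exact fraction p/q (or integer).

x' = [-76/67, 35/67]
P' = [105/67 150/67; 150/67 310/67]

x̄ = F·x = [2, 0]
P̄ = F·P·Fᵀ + Q = [15 0; 0 5]
y = z − H·x̄ = [7]
S = H·P̄·Hᵀ + R = [67]
K = P̄·Hᵀ·S⁻¹ = [-30/67; 5/67]
x' = x̄ + K·y = [-76/67, 35/67]
P' = (I − K·H)·P̄ = [105/67 150/67; 150/67 310/67]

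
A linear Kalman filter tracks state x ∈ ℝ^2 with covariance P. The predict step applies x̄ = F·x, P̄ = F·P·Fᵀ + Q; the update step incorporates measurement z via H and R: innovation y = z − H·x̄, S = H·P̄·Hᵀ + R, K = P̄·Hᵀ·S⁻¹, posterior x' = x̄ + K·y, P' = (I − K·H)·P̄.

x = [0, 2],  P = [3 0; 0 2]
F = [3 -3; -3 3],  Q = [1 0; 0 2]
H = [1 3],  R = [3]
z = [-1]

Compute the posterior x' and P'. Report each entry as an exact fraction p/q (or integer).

x' = [-55/202, -18/101]
P' = [1371/202 -273/101; -273/101 139/101]

x̄ = F·x = [-6, 6]
P̄ = F·P·Fᵀ + Q = [46 -45; -45 47]
y = z − H·x̄ = [-13]
S = H·P̄·Hᵀ + R = [202]
K = P̄·Hᵀ·S⁻¹ = [-89/202; 48/101]
x' = x̄ + K·y = [-55/202, -18/101]
P' = (I − K·H)·P̄ = [1371/202 -273/101; -273/101 139/101]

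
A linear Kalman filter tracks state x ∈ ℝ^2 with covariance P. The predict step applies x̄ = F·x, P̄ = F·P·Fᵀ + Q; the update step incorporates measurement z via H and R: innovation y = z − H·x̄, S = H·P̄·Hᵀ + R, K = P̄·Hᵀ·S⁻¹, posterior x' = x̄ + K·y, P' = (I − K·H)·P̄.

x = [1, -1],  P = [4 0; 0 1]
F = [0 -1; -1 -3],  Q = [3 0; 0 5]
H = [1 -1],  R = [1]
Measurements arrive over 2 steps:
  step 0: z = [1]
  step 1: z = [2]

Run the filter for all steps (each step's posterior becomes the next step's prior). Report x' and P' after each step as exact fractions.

step 0: x̄ = F·x = [1, 2]
step 0: P̄ = F·P·Fᵀ + Q = [4 3; 3 18]
step 0: y = z − H·x̄ = [2]
step 0: S = H·P̄·Hᵀ + R = [17]
step 0: K = P̄·Hᵀ·S⁻¹ = [1/17; -15/17]
step 0: x' = x̄ + K·y = [19/17, 4/17]
step 0: P' = (I − K·H)·P̄ = [67/17 66/17; 66/17 81/17]
step 1: x̄ = F·x = [-4/17, -31/17]
step 1: P̄ = F·P·Fᵀ + Q = [132/17 309/17; 309/17 1277/17]
step 1: y = z − H·x̄ = [7/17]
step 1: S = H·P̄·Hᵀ + R = [808/17]
step 1: K = P̄·Hᵀ·S⁻¹ = [-177/808; -121/101]
step 1: x' = x̄ + K·y = [-263/808, -234/101]
step 1: P' = (I − K·H)·P̄ = [4431/808 576/101; 576/101 697/101]

step 0: x' = [19/17, 4/17], P' = [67/17 66/17; 66/17 81/17]
step 1: x' = [-263/808, -234/101], P' = [4431/808 576/101; 576/101 697/101]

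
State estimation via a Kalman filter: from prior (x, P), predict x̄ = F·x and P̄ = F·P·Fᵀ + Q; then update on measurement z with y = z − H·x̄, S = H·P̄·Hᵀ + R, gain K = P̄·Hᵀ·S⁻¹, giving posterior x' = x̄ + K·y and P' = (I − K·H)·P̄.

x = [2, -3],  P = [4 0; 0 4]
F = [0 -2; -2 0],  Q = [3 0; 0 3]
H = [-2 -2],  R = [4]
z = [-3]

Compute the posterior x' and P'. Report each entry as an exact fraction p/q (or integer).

x' = [449/78, -331/78]
P' = [380/39 -361/39; -361/39 380/39]

x̄ = F·x = [6, -4]
P̄ = F·P·Fᵀ + Q = [19 0; 0 19]
y = z − H·x̄ = [1]
S = H·P̄·Hᵀ + R = [156]
K = P̄·Hᵀ·S⁻¹ = [-19/78; -19/78]
x' = x̄ + K·y = [449/78, -331/78]
P' = (I − K·H)·P̄ = [380/39 -361/39; -361/39 380/39]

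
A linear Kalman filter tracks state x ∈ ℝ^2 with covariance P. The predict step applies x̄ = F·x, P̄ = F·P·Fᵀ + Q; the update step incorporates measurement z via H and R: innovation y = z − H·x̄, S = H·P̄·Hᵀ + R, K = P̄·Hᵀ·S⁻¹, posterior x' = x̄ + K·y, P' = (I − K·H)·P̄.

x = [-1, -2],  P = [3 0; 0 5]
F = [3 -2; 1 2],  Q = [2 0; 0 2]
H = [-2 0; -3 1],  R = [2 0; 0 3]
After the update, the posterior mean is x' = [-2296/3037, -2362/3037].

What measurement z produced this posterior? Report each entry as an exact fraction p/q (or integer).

z = [1, 2]

x̄ = F·x = [1, -5]
P̄ = F·P·Fᵀ + Q = [49 -11; -11 25]
S = H·P̄·Hᵀ + R = [198 316; 316 535]
K = P̄·Hᵀ·S⁻¹ = [-1251/3037 -158/3037; -3279/3037 2266/3037]
x' − x̄ = [-5333/3037, 12823/3037] = K·y
y = (KᵀK)⁻¹·Kᵀ·(x' − x̄) = [3, 10]
z = y + H·x̄ = [3, 10] + [-2, -8] = [1, 2]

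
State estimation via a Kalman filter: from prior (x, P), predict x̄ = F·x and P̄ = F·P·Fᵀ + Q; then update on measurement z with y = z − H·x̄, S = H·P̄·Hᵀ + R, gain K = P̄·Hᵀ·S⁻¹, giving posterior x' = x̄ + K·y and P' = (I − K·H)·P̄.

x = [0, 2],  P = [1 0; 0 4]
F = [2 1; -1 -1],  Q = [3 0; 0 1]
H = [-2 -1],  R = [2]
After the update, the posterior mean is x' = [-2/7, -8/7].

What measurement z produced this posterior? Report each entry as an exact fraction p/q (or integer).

x̄ = F·x = [2, -2]
P̄ = F·P·Fᵀ + Q = [11 -6; -6 6]
S = H·P̄·Hᵀ + R = [28]
K = P̄·Hᵀ·S⁻¹ = [-4/7; 3/14]
x' − x̄ = [-16/7, 6/7] = K·y
y = (KᵀK)⁻¹·Kᵀ·(x' − x̄) = [4]
z = y + H·x̄ = [4] + [-2] = [2]

z = [2]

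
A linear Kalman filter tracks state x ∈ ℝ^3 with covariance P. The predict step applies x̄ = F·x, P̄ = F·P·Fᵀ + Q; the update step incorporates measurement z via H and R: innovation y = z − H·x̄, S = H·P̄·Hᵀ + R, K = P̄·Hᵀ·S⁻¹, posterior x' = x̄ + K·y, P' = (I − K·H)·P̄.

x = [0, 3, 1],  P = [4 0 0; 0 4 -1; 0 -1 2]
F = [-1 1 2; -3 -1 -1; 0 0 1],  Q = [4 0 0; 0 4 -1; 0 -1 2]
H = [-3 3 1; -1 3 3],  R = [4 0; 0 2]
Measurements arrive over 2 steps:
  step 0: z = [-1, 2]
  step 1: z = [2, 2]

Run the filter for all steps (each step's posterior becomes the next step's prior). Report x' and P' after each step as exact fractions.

step 0: x' = [18610/9411, 14950/9411, -731/3137], P' = [26968/9411 28390/9411 -5738/3137; 28390/9411 74453/18822 -17177/6274; -5738/3137 -17177/6274 13871/6274]
step 1: x' = [-2200049/8133666, 891719/8133666, 638254/1355611], P' = [63973813/32534664 20824653/10844888 -5780585/5422444; 20824653/10844888 84171145/32534664 -9616305/5422444; -5780585/5422444 -9616305/5422444 2071142/1355611]

step 0: x̄ = F·x = [5, -4, 1]
step 0: P̄ = F·P·Fᵀ + Q = [16 7 3; 7 44 -2; 3 -2 4]
step 0: y = z − H·x̄ = [25, 16]
step 0: S = H·P̄·Hᵀ + R = [392 318; 318 354]
step 0: K = P̄·Hᵀ·S⁻¹ = [-1079/3137 3280/9411; 62/3137 5993/18822; -404/3137 779/6274]
step 0: x' = x̄ + K·y = [18610/9411, 14950/9411, -731/3137]
step 0: P' = (I − K·H)·P̄ = [26968/9411 28390/9411 -5738/3137; 28390/9411 74453/18822 -17177/6274; -5738/3137 -17177/6274 13871/6274]
step 1: x̄ = F·x = [-2682/3137, -68587/9411, -731/3137]
step 1: P̄ = F·P·Fᵀ + Q = [62719/6274 36217/3137 22041/6274; 36217/3137 353914/9411 15730/3137; 22041/6274 15730/3137 26419/6274]
step 1: y = z − H·x̄ = [67546/3137, 74372/3137]
step 1: S = H·P̄·Hᵀ + R = [746086/3137 839400/3137; 839400/3137 1217976/3137]
step 1: K = P̄·Hᵀ·S⁻¹ = [-408157/1355611 9698767/32534664; 77018/1355611 2824331/10844888; -201412/1355611 892687/5422444]
step 1: x' = x̄ + K·y = [-2200049/8133666, 891719/8133666, 638254/1355611]
step 1: P' = (I − K·H)·P̄ = [63973813/32534664 20824653/10844888 -5780585/5422444; 20824653/10844888 84171145/32534664 -9616305/5422444; -5780585/5422444 -9616305/5422444 2071142/1355611]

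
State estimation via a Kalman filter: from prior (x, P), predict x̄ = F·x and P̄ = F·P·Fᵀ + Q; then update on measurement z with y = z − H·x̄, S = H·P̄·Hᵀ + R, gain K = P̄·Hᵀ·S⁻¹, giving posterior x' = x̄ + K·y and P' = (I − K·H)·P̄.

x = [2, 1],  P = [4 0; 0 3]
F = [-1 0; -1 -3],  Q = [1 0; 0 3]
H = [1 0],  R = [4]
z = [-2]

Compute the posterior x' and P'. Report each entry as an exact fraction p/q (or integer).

x̄ = F·x = [-2, -5]
P̄ = F·P·Fᵀ + Q = [5 4; 4 34]
y = z − H·x̄ = [0]
S = H·P̄·Hᵀ + R = [9]
K = P̄·Hᵀ·S⁻¹ = [5/9; 4/9]
x' = x̄ + K·y = [-2, -5]
P' = (I − K·H)·P̄ = [20/9 16/9; 16/9 290/9]

x' = [-2, -5]
P' = [20/9 16/9; 16/9 290/9]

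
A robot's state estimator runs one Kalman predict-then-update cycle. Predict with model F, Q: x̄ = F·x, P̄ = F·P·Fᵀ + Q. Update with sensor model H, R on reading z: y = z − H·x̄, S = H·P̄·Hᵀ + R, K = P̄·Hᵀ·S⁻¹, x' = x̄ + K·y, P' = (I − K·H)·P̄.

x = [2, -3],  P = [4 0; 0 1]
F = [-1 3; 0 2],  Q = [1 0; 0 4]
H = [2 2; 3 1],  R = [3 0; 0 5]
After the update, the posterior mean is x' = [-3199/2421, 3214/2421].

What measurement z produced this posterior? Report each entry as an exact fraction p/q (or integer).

z = [1, -3]

x̄ = F·x = [-11, -6]
P̄ = F·P·Fᵀ + Q = [14 6; 6 8]
S = H·P̄·Hᵀ + R = [139 148; 148 175]
K = P̄·Hᵀ·S⁻¹ = [-104/2421 752/2421; 1052/2421 -530/2421]
x' − x̄ = [23432/2421, 17740/2421] = K·y
y = (KᵀK)⁻¹·Kᵀ·(x' − x̄) = [35, 36]
z = y + H·x̄ = [35, 36] + [-34, -39] = [1, -3]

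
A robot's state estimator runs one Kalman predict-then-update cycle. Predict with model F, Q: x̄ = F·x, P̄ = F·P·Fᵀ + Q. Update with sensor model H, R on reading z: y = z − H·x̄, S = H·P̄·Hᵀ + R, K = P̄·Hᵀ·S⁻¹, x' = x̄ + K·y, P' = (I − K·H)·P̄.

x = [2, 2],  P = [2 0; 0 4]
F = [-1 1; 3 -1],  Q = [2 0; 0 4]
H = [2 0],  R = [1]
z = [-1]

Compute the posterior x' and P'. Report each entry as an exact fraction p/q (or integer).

x̄ = F·x = [0, 4]
P̄ = F·P·Fᵀ + Q = [8 -10; -10 26]
y = z − H·x̄ = [-1]
S = H·P̄·Hᵀ + R = [33]
K = P̄·Hᵀ·S⁻¹ = [16/33; -20/33]
x' = x̄ + K·y = [-16/33, 152/33]
P' = (I − K·H)·P̄ = [8/33 -10/33; -10/33 458/33]

x' = [-16/33, 152/33]
P' = [8/33 -10/33; -10/33 458/33]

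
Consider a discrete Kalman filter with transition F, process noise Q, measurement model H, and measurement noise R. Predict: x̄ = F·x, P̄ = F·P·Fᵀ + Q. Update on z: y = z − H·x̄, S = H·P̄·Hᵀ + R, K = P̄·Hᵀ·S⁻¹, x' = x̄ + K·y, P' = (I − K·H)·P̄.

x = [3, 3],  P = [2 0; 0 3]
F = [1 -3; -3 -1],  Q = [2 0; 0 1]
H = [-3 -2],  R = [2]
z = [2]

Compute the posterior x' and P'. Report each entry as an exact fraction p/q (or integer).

x̄ = F·x = [-6, -12]
P̄ = F·P·Fᵀ + Q = [31 3; 3 22]
y = z − H·x̄ = [-40]
S = H·P̄·Hᵀ + R = [405]
K = P̄·Hᵀ·S⁻¹ = [-11/45; -53/405]
x' = x̄ + K·y = [34/9, -548/81]
P' = (I − K·H)·P̄ = [34/5 -448/45; -448/45 6101/405]

x' = [34/9, -548/81]
P' = [34/5 -448/45; -448/45 6101/405]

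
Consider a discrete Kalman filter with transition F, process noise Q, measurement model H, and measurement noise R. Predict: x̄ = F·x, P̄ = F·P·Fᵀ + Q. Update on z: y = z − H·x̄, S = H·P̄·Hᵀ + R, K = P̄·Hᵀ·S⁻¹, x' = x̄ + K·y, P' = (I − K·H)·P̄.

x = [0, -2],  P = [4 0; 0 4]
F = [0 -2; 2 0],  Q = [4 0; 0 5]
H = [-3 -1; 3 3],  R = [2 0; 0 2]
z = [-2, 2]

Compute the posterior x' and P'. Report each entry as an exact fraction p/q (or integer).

x' = [1532/2033, -210/2033]
P' = [1060/2033 -1260/2033; -1260/2033 3801/4066]

x̄ = F·x = [4, 0]
P̄ = F·P·Fᵀ + Q = [20 0; 0 21]
y = z − H·x̄ = [10, -10]
S = H·P̄·Hᵀ + R = [203 -243; -243 371]
K = P̄·Hᵀ·S⁻¹ = [-960/2033 -300/2033; 3759/8132 3843/8132]
x' = x̄ + K·y = [1532/2033, -210/2033]
P' = (I − K·H)·P̄ = [1060/2033 -1260/2033; -1260/2033 3801/4066]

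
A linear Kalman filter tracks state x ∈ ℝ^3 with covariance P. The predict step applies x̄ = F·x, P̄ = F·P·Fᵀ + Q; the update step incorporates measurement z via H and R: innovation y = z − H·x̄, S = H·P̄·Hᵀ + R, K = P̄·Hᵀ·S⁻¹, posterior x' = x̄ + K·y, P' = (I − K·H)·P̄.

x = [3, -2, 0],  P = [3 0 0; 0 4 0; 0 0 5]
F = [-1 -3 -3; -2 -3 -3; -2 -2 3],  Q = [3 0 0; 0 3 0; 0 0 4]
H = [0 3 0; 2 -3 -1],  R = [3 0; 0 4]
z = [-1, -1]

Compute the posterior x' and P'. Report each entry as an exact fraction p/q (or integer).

x' = [7977/6770, -417/1354, 5435/1354]
P' = [63933/13540 975/2708 20889/2708; 975/2708 897/2708 -713/2708; 20889/2708 -713/2708 152515/8124]

x̄ = F·x = [3, 0, -2]
P̄ = F·P·Fᵀ + Q = [87 87 -15; 87 96 -9; -15 -9 77]
y = z − H·x̄ = [-1, -9]
S = H·P̄·Hᵀ + R = [867 -315; -315 255]
K = P̄·Hᵀ·S⁻¹ = [975/2708 2199/13540; 897/2708 -7/2708; -713/2708 -5191/8124]
x' = x̄ + K·y = [7977/6770, -417/1354, 5435/1354]
P' = (I − K·H)·P̄ = [63933/13540 975/2708 20889/2708; 975/2708 897/2708 -713/2708; 20889/2708 -713/2708 152515/8124]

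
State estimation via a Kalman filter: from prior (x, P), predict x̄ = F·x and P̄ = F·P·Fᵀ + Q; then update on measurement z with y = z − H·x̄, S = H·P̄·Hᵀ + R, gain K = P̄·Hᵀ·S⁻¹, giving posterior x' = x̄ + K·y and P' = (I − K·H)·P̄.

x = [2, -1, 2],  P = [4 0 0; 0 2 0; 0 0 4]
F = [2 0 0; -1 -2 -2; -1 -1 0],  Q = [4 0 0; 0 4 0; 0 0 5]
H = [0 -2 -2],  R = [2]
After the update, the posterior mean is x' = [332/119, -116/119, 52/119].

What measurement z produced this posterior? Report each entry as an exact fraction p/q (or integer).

z = [1]

x̄ = F·x = [4, -4, -1]
P̄ = F·P·Fᵀ + Q = [20 -8 -8; -8 32 8; -8 8 11]
S = H·P̄·Hᵀ + R = [238]
K = P̄·Hᵀ·S⁻¹ = [16/119; -40/119; -19/119]
x' − x̄ = [-144/119, 360/119, 171/119] = K·y
y = (KᵀK)⁻¹·Kᵀ·(x' − x̄) = [-9]
z = y + H·x̄ = [-9] + [10] = [1]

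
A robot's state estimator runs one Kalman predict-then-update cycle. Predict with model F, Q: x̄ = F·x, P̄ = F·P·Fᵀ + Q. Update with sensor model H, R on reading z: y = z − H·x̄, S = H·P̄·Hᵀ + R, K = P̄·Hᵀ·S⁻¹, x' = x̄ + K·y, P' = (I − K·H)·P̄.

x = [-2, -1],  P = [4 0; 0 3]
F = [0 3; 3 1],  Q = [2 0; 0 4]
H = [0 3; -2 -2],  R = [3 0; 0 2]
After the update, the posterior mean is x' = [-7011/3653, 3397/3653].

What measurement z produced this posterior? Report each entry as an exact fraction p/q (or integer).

x̄ = F·x = [-3, -7]
P̄ = F·P·Fᵀ + Q = [29 9; 9 43]
S = H·P̄·Hᵀ + R = [390 -312; -312 362]
K = P̄·Hᵀ·S⁻¹ = [-2323/7306 -136/281; 2375/7306 -2/281]
x' − x̄ = [3948/3653, 28968/3653] = K·y
y = (KᵀK)⁻¹·Kᵀ·(x' − x̄) = [24, -18]
z = y + H·x̄ = [24, -18] + [-21, 20] = [3, 2]

z = [3, 2]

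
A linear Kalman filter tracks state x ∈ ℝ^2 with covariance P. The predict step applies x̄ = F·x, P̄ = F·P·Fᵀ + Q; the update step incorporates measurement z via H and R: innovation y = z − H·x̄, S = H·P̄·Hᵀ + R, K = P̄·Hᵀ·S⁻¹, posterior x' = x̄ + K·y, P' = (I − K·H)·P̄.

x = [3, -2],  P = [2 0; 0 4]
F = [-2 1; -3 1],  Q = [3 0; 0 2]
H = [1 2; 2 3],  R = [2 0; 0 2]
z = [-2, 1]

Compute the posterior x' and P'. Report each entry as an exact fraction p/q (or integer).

x̄ = F·x = [-8, -11]
P̄ = F·P·Fᵀ + Q = [15 16; 16 24]
y = z − H·x̄ = [28, 50]
S = H·P̄·Hᵀ + R = [177 286; 286 470]
K = P̄·Hᵀ·S⁻¹ = [-109/697 182/697; 168/697 52/697]
x' = x̄ + K·y = [472/697, -363/697]
P' = (I − K·H)·P̄ = [1382/697 -800/697; -800/697 568/697]

x' = [472/697, -363/697]
P' = [1382/697 -800/697; -800/697 568/697]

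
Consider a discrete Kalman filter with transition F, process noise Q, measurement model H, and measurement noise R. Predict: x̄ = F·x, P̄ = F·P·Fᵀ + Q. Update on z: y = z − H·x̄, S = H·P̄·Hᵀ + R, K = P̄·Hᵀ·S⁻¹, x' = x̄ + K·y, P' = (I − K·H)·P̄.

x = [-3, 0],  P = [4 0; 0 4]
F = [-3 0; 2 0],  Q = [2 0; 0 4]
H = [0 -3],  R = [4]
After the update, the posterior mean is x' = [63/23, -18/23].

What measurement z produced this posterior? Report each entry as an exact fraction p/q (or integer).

z = [2]

x̄ = F·x = [9, -6]
P̄ = F·P·Fᵀ + Q = [38 -24; -24 20]
S = H·P̄·Hᵀ + R = [184]
K = P̄·Hᵀ·S⁻¹ = [9/23; -15/46]
x' − x̄ = [-144/23, 120/23] = K·y
y = (KᵀK)⁻¹·Kᵀ·(x' − x̄) = [-16]
z = y + H·x̄ = [-16] + [18] = [2]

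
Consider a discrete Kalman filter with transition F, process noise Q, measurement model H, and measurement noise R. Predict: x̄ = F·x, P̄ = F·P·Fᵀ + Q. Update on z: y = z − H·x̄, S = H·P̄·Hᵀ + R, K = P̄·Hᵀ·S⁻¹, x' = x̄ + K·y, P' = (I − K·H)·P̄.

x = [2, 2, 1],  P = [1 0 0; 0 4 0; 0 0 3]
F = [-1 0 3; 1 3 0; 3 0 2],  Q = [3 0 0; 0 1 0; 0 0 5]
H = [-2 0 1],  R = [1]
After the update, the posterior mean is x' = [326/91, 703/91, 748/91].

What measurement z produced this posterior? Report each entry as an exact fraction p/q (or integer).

z = [1]

x̄ = F·x = [1, 8, 8]
P̄ = F·P·Fᵀ + Q = [31 -1 15; -1 38 3; 15 3 26]
S = H·P̄·Hᵀ + R = [91]
K = P̄·Hᵀ·S⁻¹ = [-47/91; 5/91; -4/91]
x' − x̄ = [235/91, -25/91, 20/91] = K·y
y = (KᵀK)⁻¹·Kᵀ·(x' − x̄) = [-5]
z = y + H·x̄ = [-5] + [6] = [1]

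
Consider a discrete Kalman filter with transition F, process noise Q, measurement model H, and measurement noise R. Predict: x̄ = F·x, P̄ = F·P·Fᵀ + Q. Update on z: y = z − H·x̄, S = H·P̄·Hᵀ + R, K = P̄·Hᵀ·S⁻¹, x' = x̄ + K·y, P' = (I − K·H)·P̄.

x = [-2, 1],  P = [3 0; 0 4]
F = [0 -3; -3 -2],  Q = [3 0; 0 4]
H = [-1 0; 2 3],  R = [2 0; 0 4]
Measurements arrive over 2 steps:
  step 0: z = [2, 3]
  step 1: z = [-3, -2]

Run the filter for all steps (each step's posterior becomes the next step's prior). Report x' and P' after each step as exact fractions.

step 0: x' = [-29064/13211, 32951/13211], P' = [22938/13211 -14892/13211; -14892/13211 15460/13211]
step 1: x' = [15619119/10004693, -16561300/10004693], P' = [16900350/10004693 -10955244/10004693; -10955244/10004693 11359860/10004693]

step 0: x̄ = F·x = [-3, 4]
step 0: P̄ = F·P·Fᵀ + Q = [39 24; 24 47]
step 0: y = z − H·x̄ = [-1, -3]
step 0: S = H·P̄·Hᵀ + R = [41 -150; -150 871]
step 0: K = P̄·Hᵀ·S⁻¹ = [-11469/13211 300/13211; 7446/13211 4149/13211]
step 0: x' = x̄ + K·y = [-29064/13211, 32951/13211]
step 0: P' = (I − K·H)·P̄ = [22938/13211 -14892/13211; -14892/13211 15460/13211]
step 1: x̄ = F·x = [-98853/13211, 21290/13211]
step 1: P̄ = F·P·Fᵀ + Q = [178773/13211 -41268/13211; -41268/13211 142422/13211]
step 1: y = z − H·x̄ = [-138486/13211, 107414/13211]
step 1: S = H·P̄·Hᵀ + R = [205195/13211 -233742/13211; -233742/13211 1554518/13211]
step 1: K = P̄·Hᵀ·S⁻¹ = [-8450175/10004693 233742/10004693; 5477622/10004693 3042273/10004693]
step 1: x' = x̄ + K·y = [15619119/10004693, -16561300/10004693]
step 1: P' = (I − K·H)·P̄ = [16900350/10004693 -10955244/10004693; -10955244/10004693 11359860/10004693]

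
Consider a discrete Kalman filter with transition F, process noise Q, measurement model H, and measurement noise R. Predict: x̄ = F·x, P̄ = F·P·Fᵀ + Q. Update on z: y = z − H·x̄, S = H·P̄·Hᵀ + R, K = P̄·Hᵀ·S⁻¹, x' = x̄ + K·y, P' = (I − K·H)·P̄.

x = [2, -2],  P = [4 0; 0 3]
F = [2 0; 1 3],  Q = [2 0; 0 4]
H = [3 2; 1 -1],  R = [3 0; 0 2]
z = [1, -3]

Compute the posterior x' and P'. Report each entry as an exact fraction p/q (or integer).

x' = [-11248/15063, 8325/5021]
P' = [6334/15063 -1682/5021; -1682/5021 4032/5021]

x̄ = F·x = [4, -4]
P̄ = F·P·Fᵀ + Q = [18 8; 8 35]
y = z − H·x̄ = [-3, -11]
S = H·P̄·Hᵀ + R = [401 -24; -24 39]
K = P̄·Hᵀ·S⁻¹ = [990/5021 5690/15063; 1006/5021 -2857/5021]
x' = x̄ + K·y = [-11248/15063, 8325/5021]
P' = (I − K·H)·P̄ = [6334/15063 -1682/5021; -1682/5021 4032/5021]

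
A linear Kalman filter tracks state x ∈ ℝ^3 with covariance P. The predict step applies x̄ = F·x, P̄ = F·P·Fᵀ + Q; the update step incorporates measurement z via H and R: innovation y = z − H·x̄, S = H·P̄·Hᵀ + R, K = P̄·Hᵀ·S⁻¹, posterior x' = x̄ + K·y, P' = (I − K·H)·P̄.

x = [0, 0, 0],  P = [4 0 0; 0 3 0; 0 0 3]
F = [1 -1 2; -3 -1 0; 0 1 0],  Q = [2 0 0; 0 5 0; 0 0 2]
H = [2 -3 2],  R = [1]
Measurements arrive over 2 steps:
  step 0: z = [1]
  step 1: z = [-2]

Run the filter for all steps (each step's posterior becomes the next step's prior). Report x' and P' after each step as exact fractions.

step 0: x' = [7/69, -52/207, 13/621], P' = [336/23 157/23 -298/69; 157/23 332/69 55/207; -298/69 55/207 2936/621]
step 1: x' = [231623/628900, 840429/1257800, -459643/1257800], P' = [2549731/314450 4039613/628900 963329/628900; 4039613/628900 7691699/1257800 3272867/1257800; 963329/628900 3272867/1257800 3012011/1257800]

step 0: x̄ = F·x = [0, 0, 0]
step 0: P̄ = F·P·Fᵀ + Q = [21 -9 -3; -9 44 -3; -3 -3 5]
step 0: y = z − H·x̄ = [1]
step 0: S = H·P̄·Hᵀ + R = [621]
step 0: K = P̄·Hᵀ·S⁻¹ = [7/69; -52/207; 13/621]
step 0: x' = x̄ + K·y = [7/69, -52/207, 13/621]
step 0: P' = (I − K·H)·P̄ = [336/23 157/23 -298/69; 157/23 332/69 55/207; -298/69 55/207 2936/621]
step 1: x̄ = F·x = [245/621, -11/207, -52/207]
step 1: P̄ = F·P·Fᵀ + Q = [5180/621 4/207 527/207; 4/207 12575/69 -1745/69; 527/207 -1745/69 470/69]
step 1: y = z − H·x̄ = [-1519/621]
step 1: S = H·P̄·Hᵀ + R = [1257800/621]
step 1: K = P̄·Hᵀ·S⁻¹ = [6743/628900; -370911/1257800; 58737/1257800]
step 1: x' = x̄ + K·y = [231623/628900, 840429/1257800, -459643/1257800]
step 1: P' = (I − K·H)·P̄ = [2549731/314450 4039613/628900 963329/628900; 4039613/628900 7691699/1257800 3272867/1257800; 963329/628900 3272867/1257800 3012011/1257800]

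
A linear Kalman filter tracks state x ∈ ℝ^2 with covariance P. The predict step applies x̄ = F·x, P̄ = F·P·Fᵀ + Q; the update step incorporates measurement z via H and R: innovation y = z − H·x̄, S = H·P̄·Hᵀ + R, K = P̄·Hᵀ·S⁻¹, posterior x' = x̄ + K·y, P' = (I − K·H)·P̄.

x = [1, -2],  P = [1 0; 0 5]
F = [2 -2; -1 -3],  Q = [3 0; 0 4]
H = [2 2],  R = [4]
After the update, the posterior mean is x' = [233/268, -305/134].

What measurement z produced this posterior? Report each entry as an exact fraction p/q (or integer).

z = [-3]

x̄ = F·x = [6, 5]
P̄ = F·P·Fᵀ + Q = [27 28; 28 50]
S = H·P̄·Hᵀ + R = [536]
K = P̄·Hᵀ·S⁻¹ = [55/268; 39/134]
x' − x̄ = [-1375/268, -975/134] = K·y
y = (KᵀK)⁻¹·Kᵀ·(x' − x̄) = [-25]
z = y + H·x̄ = [-25] + [22] = [-3]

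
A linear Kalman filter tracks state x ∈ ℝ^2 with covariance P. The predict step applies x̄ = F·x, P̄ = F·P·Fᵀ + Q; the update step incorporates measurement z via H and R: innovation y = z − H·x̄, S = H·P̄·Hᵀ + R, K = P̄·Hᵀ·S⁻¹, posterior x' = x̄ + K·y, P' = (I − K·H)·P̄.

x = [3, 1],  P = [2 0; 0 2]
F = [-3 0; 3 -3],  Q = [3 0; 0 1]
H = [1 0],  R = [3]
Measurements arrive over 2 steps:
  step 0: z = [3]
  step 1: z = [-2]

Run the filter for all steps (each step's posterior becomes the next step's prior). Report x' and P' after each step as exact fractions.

step 0: x̄ = F·x = [-9, 6]
step 0: P̄ = F·P·Fᵀ + Q = [21 -18; -18 37]
step 0: y = z − H·x̄ = [12]
step 0: S = H·P̄·Hᵀ + R = [24]
step 0: K = P̄·Hᵀ·S⁻¹ = [7/8; -3/4]
step 0: x' = x̄ + K·y = [3/2, -3]
step 0: P' = (I − K·H)·P̄ = [21/8 -9/4; -9/4 47/2]
step 1: x̄ = F·x = [-9/2, 27/2]
step 1: P̄ = F·P·Fᵀ + Q = [213/8 -351/8; -351/8 2213/8]
step 1: y = z − H·x̄ = [5/2]
step 1: S = H·P̄·Hᵀ + R = [237/8]
step 1: K = P̄·Hᵀ·S⁻¹ = [71/79; -117/79]
step 1: x' = x̄ + K·y = [-178/79, 774/79]
step 1: P' = (I − K·H)·P̄ = [213/79 -351/79; -351/79 16720/79]

step 0: x' = [3/2, -3], P' = [21/8 -9/4; -9/4 47/2]
step 1: x' = [-178/79, 774/79], P' = [213/79 -351/79; -351/79 16720/79]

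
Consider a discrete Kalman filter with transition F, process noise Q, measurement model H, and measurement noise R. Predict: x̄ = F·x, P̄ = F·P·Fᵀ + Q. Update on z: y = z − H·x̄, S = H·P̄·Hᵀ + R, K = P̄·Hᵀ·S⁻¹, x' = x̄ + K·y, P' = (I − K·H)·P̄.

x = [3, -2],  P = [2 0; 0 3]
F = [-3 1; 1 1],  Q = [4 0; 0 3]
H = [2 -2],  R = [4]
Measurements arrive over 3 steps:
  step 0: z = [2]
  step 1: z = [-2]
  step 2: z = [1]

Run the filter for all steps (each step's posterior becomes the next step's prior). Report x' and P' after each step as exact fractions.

step 0: x' = [-19/10, -103/40], P' = [27/5 47/10; 47/10 199/40]
step 1: x' = [-675/472, -123/236], P' = [1365/472 1115/472; 1115/472 333/118]
step 2: x' = [12233/12808, 4597/12808], P' = [37229/12808 30325/12808; 30325/12808 35993/12808]

step 0: x̄ = F·x = [-11, 1]
step 0: P̄ = F·P·Fᵀ + Q = [25 -3; -3 8]
step 0: y = z − H·x̄ = [26]
step 0: S = H·P̄·Hᵀ + R = [160]
step 0: K = P̄·Hᵀ·S⁻¹ = [7/20; -11/80]
step 0: x' = x̄ + K·y = [-19/10, -103/40]
step 0: P' = (I − K·H)·P̄ = [27/5 47/10; 47/10 199/40]
step 1: x̄ = F·x = [25/8, -179/40]
step 1: P̄ = F·P·Fᵀ + Q = [235/8 -165/8; -165/8 911/40]
step 1: y = z − H·x̄ = [-86/5]
step 1: S = H·P̄·Hᵀ + R = [1888/5]
step 1: K = P̄·Hᵀ·S⁻¹ = [125/472; -217/944]
step 1: x' = x̄ + K·y = [-675/472, -123/236]
step 1: P' = (I − K·H)·P̄ = [1365/472 1115/472; 1115/472 333/118]
step 2: x̄ = F·x = [1779/472, -921/472]
step 2: P̄ = F·P·Fᵀ + Q = [8815/472 -4993/472; -4993/472 6343/472]
step 2: y = z − H·x̄ = [-616/59]
step 2: S = H·P̄·Hᵀ + R = [12808/59]
step 2: K = P̄·Hᵀ·S⁻¹ = [863/3202; -1417/6404]
step 2: x' = x̄ + K·y = [12233/12808, 4597/12808]
step 2: P' = (I − K·H)·P̄ = [37229/12808 30325/12808; 30325/12808 35993/12808]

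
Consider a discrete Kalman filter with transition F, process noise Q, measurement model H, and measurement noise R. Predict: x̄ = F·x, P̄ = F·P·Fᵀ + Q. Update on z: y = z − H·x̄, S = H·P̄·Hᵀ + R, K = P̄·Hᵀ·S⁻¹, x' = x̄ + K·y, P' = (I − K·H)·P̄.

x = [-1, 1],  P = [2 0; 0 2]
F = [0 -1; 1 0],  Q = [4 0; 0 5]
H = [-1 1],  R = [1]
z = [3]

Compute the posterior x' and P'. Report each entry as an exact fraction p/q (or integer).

x̄ = F·x = [-1, -1]
P̄ = F·P·Fᵀ + Q = [6 0; 0 7]
y = z − H·x̄ = [3]
S = H·P̄·Hᵀ + R = [14]
K = P̄·Hᵀ·S⁻¹ = [-3/7; 1/2]
x' = x̄ + K·y = [-16/7, 1/2]
P' = (I − K·H)·P̄ = [24/7 3; 3 7/2]

x' = [-16/7, 1/2]
P' = [24/7 3; 3 7/2]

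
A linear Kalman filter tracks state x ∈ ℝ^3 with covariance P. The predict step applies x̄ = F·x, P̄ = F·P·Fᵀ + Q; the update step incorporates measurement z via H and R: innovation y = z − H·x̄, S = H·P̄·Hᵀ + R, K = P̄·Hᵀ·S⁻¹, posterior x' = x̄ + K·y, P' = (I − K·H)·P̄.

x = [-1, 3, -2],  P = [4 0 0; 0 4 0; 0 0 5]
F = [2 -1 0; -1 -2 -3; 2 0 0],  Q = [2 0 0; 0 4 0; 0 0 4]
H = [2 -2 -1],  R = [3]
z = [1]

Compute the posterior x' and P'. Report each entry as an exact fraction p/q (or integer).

x' = [-1147/291, -1139/291, -274/291]
P' = [5618/291 3640/291 3872/291; 3640/291 3179/291 1312/291; 3872/291 1312/291 5036/291]

x̄ = F·x = [-5, 1, -2]
P̄ = F·P·Fᵀ + Q = [22 0 16; 0 69 -8; 16 -8 20]
y = z − H·x̄ = [11]
S = H·P̄·Hᵀ + R = [291]
K = P̄·Hᵀ·S⁻¹ = [28/291; -130/291; 28/291]
x' = x̄ + K·y = [-1147/291, -1139/291, -274/291]
P' = (I − K·H)·P̄ = [5618/291 3640/291 3872/291; 3640/291 3179/291 1312/291; 3872/291 1312/291 5036/291]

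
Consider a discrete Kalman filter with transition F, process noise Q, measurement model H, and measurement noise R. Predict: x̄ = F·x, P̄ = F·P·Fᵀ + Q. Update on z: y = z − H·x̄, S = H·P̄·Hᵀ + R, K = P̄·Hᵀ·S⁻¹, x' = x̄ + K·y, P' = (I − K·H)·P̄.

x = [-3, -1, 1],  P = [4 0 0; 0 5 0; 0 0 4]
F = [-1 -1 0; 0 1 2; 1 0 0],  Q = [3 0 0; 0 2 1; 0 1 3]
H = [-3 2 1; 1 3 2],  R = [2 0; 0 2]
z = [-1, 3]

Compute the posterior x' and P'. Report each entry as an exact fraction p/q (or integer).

x̄ = F·x = [4, 1, -3]
P̄ = F·P·Fᵀ + Q = [12 -5 -4; -5 23 1; -4 1 7]
y = z − H·x̄ = [12, 2]
S = H·P̄·Hᵀ + R = [297 178; 178 215]
K = P̄·Hᵀ·S⁻¹ = [-8792/32171 5633/32171; 1582/32171 8566/32171; 2201/32171 123/32171]
x' = x̄ + K·y = [34446/32171, 68287/32171, -69855/32171]
P' = (I − K·H)·P̄ = [8415/32171 12471/32171 -17281/32171; 12471/32171 76493/32171 -112409/32171; -17281/32171 -112409/32171 177377/32171]

x' = [34446/32171, 68287/32171, -69855/32171]
P' = [8415/32171 12471/32171 -17281/32171; 12471/32171 76493/32171 -112409/32171; -17281/32171 -112409/32171 177377/32171]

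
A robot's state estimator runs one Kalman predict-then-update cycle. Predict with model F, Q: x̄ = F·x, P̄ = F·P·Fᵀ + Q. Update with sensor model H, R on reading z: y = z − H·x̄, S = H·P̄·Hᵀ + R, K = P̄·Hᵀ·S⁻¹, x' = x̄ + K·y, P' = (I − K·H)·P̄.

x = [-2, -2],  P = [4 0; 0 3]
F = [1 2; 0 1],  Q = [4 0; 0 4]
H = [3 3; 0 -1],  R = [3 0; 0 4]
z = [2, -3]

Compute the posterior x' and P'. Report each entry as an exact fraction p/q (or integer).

x̄ = F·x = [-6, -2]
P̄ = F·P·Fᵀ + Q = [20 6; 6 7]
y = z − H·x̄ = [26, -5]
S = H·P̄·Hᵀ + R = [354 -39; -39 11]
K = P̄·Hᵀ·S⁻¹ = [208/791 306/791; 52/791 -319/791]
x' = x̄ + K·y = [-124/113, 195/113]
P' = (I − K·H)·P̄ = [1432/791 -1224/791; -1224/791 1276/791]

x' = [-124/113, 195/113]
P' = [1432/791 -1224/791; -1224/791 1276/791]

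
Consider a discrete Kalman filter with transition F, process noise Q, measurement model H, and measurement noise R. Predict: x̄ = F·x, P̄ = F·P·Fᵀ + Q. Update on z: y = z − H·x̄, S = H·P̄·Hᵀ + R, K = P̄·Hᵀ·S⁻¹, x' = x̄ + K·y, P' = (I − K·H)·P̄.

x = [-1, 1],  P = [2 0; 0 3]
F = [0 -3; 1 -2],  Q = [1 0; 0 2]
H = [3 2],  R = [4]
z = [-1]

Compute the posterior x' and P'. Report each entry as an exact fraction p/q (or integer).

x' = [9/67, -101/134]
P' = [76/67 -84/67; -84/67 295/134]

x̄ = F·x = [-3, -3]
P̄ = F·P·Fᵀ + Q = [28 18; 18 16]
y = z − H·x̄ = [14]
S = H·P̄·Hᵀ + R = [536]
K = P̄·Hᵀ·S⁻¹ = [15/67; 43/268]
x' = x̄ + K·y = [9/67, -101/134]
P' = (I − K·H)·P̄ = [76/67 -84/67; -84/67 295/134]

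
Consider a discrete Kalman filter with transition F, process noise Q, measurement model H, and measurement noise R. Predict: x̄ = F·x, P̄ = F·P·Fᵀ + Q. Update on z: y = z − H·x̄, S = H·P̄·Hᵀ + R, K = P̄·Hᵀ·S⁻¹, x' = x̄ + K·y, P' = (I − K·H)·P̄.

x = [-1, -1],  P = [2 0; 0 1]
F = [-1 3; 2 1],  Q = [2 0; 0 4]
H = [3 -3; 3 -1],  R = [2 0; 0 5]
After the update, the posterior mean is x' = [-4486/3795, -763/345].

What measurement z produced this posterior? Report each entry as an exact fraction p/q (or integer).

z = [3, -1]

x̄ = F·x = [-2, -3]
P̄ = F·P·Fᵀ + Q = [13 -1; -1 13]
S = H·P̄·Hᵀ + R = [254 168; 168 141]
K = P̄·Hᵀ·S⁻¹ = [-133/1265 1552/3795; -49/115 136/345]
x' − x̄ = [3104/3795, 272/345] = K·y
y = (KᵀK)⁻¹·Kᵀ·(x' − x̄) = [0, 2]
z = y + H·x̄ = [0, 2] + [3, -3] = [3, -1]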